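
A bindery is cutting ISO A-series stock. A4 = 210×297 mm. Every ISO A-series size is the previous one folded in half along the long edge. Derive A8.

A5: ⌊297/2⌋ × 210 = 148 × 210 mm
A6: ⌊210/2⌋ × 148 = 105 × 148 mm
A7: ⌊148/2⌋ × 105 = 74 × 105 mm
A8: ⌊105/2⌋ × 74 = 52 × 74 mm

52 × 74 mm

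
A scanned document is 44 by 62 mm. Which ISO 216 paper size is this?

B9 (44 × 62 mm)

Aspect ratio 62/44 ≈ 1.409 — close to the ISO √2 ≈ 1.414.
In the B-series (B0 = 1000 × 1414 mm): B9 = 44 × 62 mm.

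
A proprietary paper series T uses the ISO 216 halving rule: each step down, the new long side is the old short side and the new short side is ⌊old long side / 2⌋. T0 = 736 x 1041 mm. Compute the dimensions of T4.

T1 = 520 × 736 mm (from T0 by 1 halving).
T2: ⌊736/2⌋ × 520 = 368 × 520 mm
T3: ⌊520/2⌋ × 368 = 260 × 368 mm
T4: ⌊368/2⌋ × 260 = 184 × 260 mm

184 × 260 mm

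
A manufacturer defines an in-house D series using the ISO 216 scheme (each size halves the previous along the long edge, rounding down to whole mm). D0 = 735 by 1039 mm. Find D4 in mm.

183 × 259 mm

D1 = 519 × 735 mm (from D0 by 1 halving).
D2: ⌊735/2⌋ × 519 = 367 × 519 mm
D3: ⌊519/2⌋ × 367 = 259 × 367 mm
D4: ⌊367/2⌋ × 259 = 183 × 259 mm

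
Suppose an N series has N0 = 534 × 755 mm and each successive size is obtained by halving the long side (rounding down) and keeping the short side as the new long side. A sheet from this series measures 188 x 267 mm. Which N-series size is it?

N0: 534 × 755 mm
N1: 377 × 534 mm
N2: 267 × 377 mm
N3: 188 × 267 mm
N4: 133 × 188 mm
→ matches N3.

N3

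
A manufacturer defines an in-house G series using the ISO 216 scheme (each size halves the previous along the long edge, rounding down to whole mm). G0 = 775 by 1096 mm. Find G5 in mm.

137 × 193 mm

G1: ⌊1096/2⌋ × 775 = 548 × 775 mm
G2: ⌊775/2⌋ × 548 = 387 × 548 mm
G3: ⌊548/2⌋ × 387 = 274 × 387 mm
G4: ⌊387/2⌋ × 274 = 193 × 274 mm
G5: ⌊274/2⌋ × 193 = 137 × 193 mm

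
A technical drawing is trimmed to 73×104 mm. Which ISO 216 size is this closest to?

A7 (74 × 105 mm)

Aspect ratio 104/73 ≈ 1.425 — close to the ISO √2 ≈ 1.414.
In the A-series (A0 area = 1 m²): A7 = 74 × 105 mm.
Off by 2 mm total — nearest standard size.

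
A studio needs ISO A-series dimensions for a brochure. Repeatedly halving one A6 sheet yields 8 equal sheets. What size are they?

A9

8 = 2^3, so 3 halving steps.
A6 → A7 → … → A9 after 3 steps.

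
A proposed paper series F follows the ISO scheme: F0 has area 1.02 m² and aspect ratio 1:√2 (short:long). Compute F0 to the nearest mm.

Let the short side be w mm. Then w · w√2 = 1.02 m² = 1,020,000 mm².
w² = 1,020,000/√2, so w ≈ 849.3 mm; long side = w√2 ≈ 1201.0 mm.

849 × 1201 mm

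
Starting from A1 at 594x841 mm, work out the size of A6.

A2: ⌊841/2⌋ × 594 = 420 × 594 mm
A3: ⌊594/2⌋ × 420 = 297 × 420 mm
A4: ⌊420/2⌋ × 297 = 210 × 297 mm
A5: ⌊297/2⌋ × 210 = 148 × 210 mm
A6: ⌊210/2⌋ × 148 = 105 × 148 mm

105 × 148 mm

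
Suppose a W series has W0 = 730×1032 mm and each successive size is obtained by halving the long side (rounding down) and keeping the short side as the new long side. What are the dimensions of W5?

129 × 182 mm

W1: ⌊1032/2⌋ × 730 = 516 × 730 mm
W2: ⌊730/2⌋ × 516 = 365 × 516 mm
W3: ⌊516/2⌋ × 365 = 258 × 365 mm
W4: ⌊365/2⌋ × 258 = 182 × 258 mm
W5: ⌊258/2⌋ × 182 = 129 × 182 mm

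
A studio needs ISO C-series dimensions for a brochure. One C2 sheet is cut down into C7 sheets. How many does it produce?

32

Each ISO step halves the sheet: 1 × C2 → 2 × C3 → 4 × C4 → 8 × C5 → …
From C2 to C7 is 5 halving steps: 2^5 = 32.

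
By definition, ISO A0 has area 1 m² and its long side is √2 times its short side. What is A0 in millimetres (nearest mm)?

841 × 1189 mm

Let the short side be w mm. Then the long side is w√2 and w · w√2 = 10⁶ mm².
w² = 10⁶/√2, so w = 1000 / 2^(1/4) ≈ 840.9 mm; long side = 1000 · 2^(1/4) ≈ 1189.2 mm.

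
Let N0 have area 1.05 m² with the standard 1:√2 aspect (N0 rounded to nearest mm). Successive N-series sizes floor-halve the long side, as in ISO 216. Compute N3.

Let N0's short side be w mm. w · w√2 = 1.05 m² = 1,050,000 mm², so w ≈ 861.7 mm and w√2 ≈ 1218.6 mm → N0 = 862 × 1219 mm.
N1: ⌊1219/2⌋ × 862 = 609 × 862 mm
N2: ⌊862/2⌋ × 609 = 431 × 609 mm
N3: ⌊609/2⌋ × 431 = 304 × 431 mm

304 × 431 mm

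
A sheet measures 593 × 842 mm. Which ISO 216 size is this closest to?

Aspect ratio 842/593 ≈ 1.420 — close to the ISO √2 ≈ 1.414.
In the A-series (A0 area = 1 m²): A1 = 594 × 841 mm.
Off by 2 mm total — nearest standard size.

A1 (594 × 841 mm)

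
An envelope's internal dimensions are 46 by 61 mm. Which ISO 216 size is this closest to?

B9 (44 × 62 mm)

Aspect ratio 61/46 ≈ 1.326 (ISO target is √2 ≈ 1.414).
In the B-series (B0 = 1000 × 1414 mm): B9 = 44 × 62 mm.
Off by 3 mm total — nearest standard size.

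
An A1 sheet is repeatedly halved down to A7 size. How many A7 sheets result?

Each ISO step halves the sheet: 1 × A1 → 2 × A2 → 4 × A3 → 8 × A4 → …
From A1 to A7 is 6 halving steps: 2^6 = 64.

64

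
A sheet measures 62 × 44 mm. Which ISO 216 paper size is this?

Aspect ratio 62/44 ≈ 1.409 — close to the ISO √2 ≈ 1.414.
In the B-series (B0 = 1000 × 1414 mm): B9 = 44 × 62 mm.

B9 (44 × 62 mm)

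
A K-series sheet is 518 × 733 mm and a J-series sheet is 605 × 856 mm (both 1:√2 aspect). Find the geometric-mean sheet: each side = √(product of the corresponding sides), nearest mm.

Short side: √(518 · 605) = √313390 ≈ 559.8 → 560 mm
Long side: √(733 · 856) = √627448 ≈ 792.1 → 792 mm

560 × 792 mm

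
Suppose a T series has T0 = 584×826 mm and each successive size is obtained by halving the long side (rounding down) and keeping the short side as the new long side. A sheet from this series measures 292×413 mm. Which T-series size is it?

T2

T0: 584 × 826 mm
T1: 413 × 584 mm
T2: 292 × 413 mm
T3: 206 × 292 mm
→ matches T2.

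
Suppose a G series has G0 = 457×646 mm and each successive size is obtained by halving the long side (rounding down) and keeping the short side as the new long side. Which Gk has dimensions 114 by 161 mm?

G0: 457 × 646 mm
G1: 323 × 457 mm
G2: 228 × 323 mm
G3: 161 × 228 mm
G4: 114 × 161 mm
G5: 80 × 114 mm
→ matches G4.

G4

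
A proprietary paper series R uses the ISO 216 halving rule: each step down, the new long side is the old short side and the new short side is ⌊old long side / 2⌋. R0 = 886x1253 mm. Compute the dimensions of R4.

221 × 313 mm

R1: ⌊1253/2⌋ × 886 = 626 × 886 mm
R2: ⌊886/2⌋ × 626 = 443 × 626 mm
R3: ⌊626/2⌋ × 443 = 313 × 443 mm
R4: ⌊443/2⌋ × 313 = 221 × 313 mm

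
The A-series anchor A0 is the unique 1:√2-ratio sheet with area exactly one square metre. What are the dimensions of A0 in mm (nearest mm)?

Let the short side be w mm. Then the long side is w√2 and w · w√2 = 10⁶ mm².
w² = 10⁶/√2, so w = 1000 / 2^(1/4) ≈ 840.9 mm; long side = 1000 · 2^(1/4) ≈ 1189.2 mm.

841 × 1189 mm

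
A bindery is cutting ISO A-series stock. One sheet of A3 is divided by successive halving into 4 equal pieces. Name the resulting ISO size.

4 = 2^2, so 2 halving steps.
A3 → A4 → … → A5 after 2 steps.

A5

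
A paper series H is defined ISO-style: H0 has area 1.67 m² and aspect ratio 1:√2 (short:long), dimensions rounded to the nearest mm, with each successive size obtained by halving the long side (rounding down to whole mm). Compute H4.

271 × 384 mm

Let H0's short side be w mm. w · w√2 = 1.67 m² = 1,670,000 mm², so w ≈ 1086.7 mm and w√2 ≈ 1536.8 mm → H0 = 1087 × 1537 mm.
H1: ⌊1537/2⌋ × 1087 = 768 × 1087 mm
H2: ⌊1087/2⌋ × 768 = 543 × 768 mm
H3: ⌊768/2⌋ × 543 = 384 × 543 mm
H4: ⌊543/2⌋ × 384 = 271 × 384 mm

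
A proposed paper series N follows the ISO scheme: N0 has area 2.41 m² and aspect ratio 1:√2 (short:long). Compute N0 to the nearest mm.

Let the short side be w mm. Then w · w√2 = 2.41 m² = 2,410,000 mm².
w² = 2,410,000/√2, so w ≈ 1305.4 mm; long side = w√2 ≈ 1846.1 mm.

1305 × 1846 mm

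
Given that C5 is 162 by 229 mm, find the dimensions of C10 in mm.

28 × 40 mm

C6: ⌊229/2⌋ × 162 = 114 × 162 mm
C7: ⌊162/2⌋ × 114 = 81 × 114 mm
C8: ⌊114/2⌋ × 81 = 57 × 81 mm
C9: ⌊81/2⌋ × 57 = 40 × 57 mm
C10: ⌊57/2⌋ × 40 = 28 × 40 mm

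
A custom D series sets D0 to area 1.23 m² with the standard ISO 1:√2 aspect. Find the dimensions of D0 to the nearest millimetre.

Let the short side be w mm. Then w · w√2 = 1.23 m² = 1,230,000 mm².
w² = 1,230,000/√2, so w ≈ 932.6 mm; long side = w√2 ≈ 1318.9 mm.

933 × 1319 mm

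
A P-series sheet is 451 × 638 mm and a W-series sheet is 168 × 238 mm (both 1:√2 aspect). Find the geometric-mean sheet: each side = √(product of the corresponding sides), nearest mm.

275 × 390 mm

Short side: √(451 · 168) = √75768 ≈ 275.3 → 275 mm
Long side: √(638 · 238) = √151844 ≈ 389.7 → 390 mm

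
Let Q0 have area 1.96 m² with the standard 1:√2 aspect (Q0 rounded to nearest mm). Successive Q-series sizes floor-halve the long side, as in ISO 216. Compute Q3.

Let Q0's short side be w mm. w · w√2 = 1.96 m² = 1,960,000 mm², so w ≈ 1177.3 mm and w√2 ≈ 1664.9 mm → Q0 = 1177 × 1665 mm.
Q1: ⌊1665/2⌋ × 1177 = 832 × 1177 mm
Q2: ⌊1177/2⌋ × 832 = 588 × 832 mm
Q3: ⌊832/2⌋ × 588 = 416 × 588 mm

416 × 588 mm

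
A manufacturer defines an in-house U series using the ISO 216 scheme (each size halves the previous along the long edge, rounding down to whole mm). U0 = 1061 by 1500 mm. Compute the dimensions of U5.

187 × 265 mm

U1: ⌊1500/2⌋ × 1061 = 750 × 1061 mm
U2: ⌊1061/2⌋ × 750 = 530 × 750 mm
U3: ⌊750/2⌋ × 530 = 375 × 530 mm
U4: ⌊530/2⌋ × 375 = 265 × 375 mm
U5: ⌊375/2⌋ × 265 = 187 × 265 mm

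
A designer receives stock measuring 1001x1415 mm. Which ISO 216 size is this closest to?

B0 (1000 × 1414 mm)

Aspect ratio 1415/1001 ≈ 1.414 — close to the ISO √2 ≈ 1.414.
In the B-series (B0 = 1000 × 1414 mm): B0 = 1000 × 1414 mm.
Off by 2 mm total — nearest standard size.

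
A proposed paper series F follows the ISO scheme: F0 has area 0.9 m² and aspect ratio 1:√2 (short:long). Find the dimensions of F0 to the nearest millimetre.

798 × 1128 mm

Let the short side be w mm. Then w · w√2 = 0.9 m² = 900,000 mm².
w² = 900,000/√2, so w ≈ 797.7 mm; long side = w√2 ≈ 1128.2 mm.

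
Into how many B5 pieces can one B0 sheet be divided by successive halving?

32

Each ISO step halves the sheet: 1 × B0 → 2 × B1 → 4 × B2 → 8 × B3 → …
From B0 to B5 is 5 halving steps: 2^5 = 32.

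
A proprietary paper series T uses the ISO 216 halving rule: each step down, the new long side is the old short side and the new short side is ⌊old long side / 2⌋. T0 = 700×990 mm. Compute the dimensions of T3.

247 × 350 mm

T1: ⌊990/2⌋ × 700 = 495 × 700 mm
T2: ⌊700/2⌋ × 495 = 350 × 495 mm
T3: ⌊495/2⌋ × 350 = 247 × 350 mm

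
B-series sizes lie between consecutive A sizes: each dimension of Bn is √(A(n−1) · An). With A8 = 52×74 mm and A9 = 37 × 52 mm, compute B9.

Short side: √(52 · 37) = √1924 ≈ 43.9 → 44 mm
Long side: √(74 · 52) = √3848 ≈ 62.0 → 62 mm

44 × 62 mm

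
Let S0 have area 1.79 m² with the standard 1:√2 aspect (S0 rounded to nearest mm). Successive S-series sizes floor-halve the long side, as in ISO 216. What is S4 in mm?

281 × 397 mm

Let S0's short side be w mm. w · w√2 = 1.79 m² = 1,790,000 mm², so w ≈ 1125.0 mm and w√2 ≈ 1591.1 mm → S0 = 1125 × 1591 mm.
S1: ⌊1591/2⌋ × 1125 = 795 × 1125 mm
S2: ⌊1125/2⌋ × 795 = 562 × 795 mm
S3: ⌊795/2⌋ × 562 = 397 × 562 mm
S4: ⌊562/2⌋ × 397 = 281 × 397 mm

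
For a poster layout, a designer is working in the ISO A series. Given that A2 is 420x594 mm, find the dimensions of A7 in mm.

A3: ⌊594/2⌋ × 420 = 297 × 420 mm
A4: ⌊420/2⌋ × 297 = 210 × 297 mm
A5: ⌊297/2⌋ × 210 = 148 × 210 mm
A6: ⌊210/2⌋ × 148 = 105 × 148 mm
A7: ⌊148/2⌋ × 105 = 74 × 105 mm

74 × 105 mm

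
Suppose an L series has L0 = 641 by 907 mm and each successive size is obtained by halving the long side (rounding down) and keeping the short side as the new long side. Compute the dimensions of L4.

L1: ⌊907/2⌋ × 641 = 453 × 641 mm
L2: ⌊641/2⌋ × 453 = 320 × 453 mm
L3: ⌊453/2⌋ × 320 = 226 × 320 mm
L4: ⌊320/2⌋ × 226 = 160 × 226 mm

160 × 226 mm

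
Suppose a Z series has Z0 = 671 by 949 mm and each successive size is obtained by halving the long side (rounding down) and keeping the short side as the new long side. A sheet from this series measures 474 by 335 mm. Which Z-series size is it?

Z2

Z0: 671 × 949 mm
Z1: 474 × 671 mm
Z2: 335 × 474 mm
Z3: 237 × 335 mm
→ matches Z2.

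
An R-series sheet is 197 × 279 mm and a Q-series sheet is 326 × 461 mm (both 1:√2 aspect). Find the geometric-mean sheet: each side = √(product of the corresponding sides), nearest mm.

253 × 359 mm

Short side: √(197 · 326) = √64222 ≈ 253.4 → 253 mm
Long side: √(279 · 461) = √128619 ≈ 358.6 → 359 mm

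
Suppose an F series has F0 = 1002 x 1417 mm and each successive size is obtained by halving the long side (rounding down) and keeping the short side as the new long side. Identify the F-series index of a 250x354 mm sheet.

F0: 1002 × 1417 mm
F1: 708 × 1002 mm
F2: 501 × 708 mm
F3: 354 × 501 mm
F4: 250 × 354 mm
F5: 177 × 250 mm
→ matches F4.

F4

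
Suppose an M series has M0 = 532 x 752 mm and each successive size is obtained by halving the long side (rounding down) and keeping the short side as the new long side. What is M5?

94 × 133 mm

M1 = 376 × 532 mm (from M0 by 1 halving).
M2: ⌊532/2⌋ × 376 = 266 × 376 mm
M3: ⌊376/2⌋ × 266 = 188 × 266 mm
M4: ⌊266/2⌋ × 188 = 133 × 188 mm
M5: ⌊188/2⌋ × 133 = 94 × 133 mm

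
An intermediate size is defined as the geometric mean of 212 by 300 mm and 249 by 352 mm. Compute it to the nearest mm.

Short side: √(212 · 249) = √52788 ≈ 229.8 → 230 mm
Long side: √(300 · 352) = √105600 ≈ 325.0 → 325 mm

230 × 325 mm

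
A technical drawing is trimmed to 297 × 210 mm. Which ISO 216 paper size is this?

Aspect ratio 297/210 ≈ 1.414 — close to the ISO √2 ≈ 1.414.
In the A-series (A0 area = 1 m²): A4 = 210 × 297 mm.

A4 (210 × 297 mm)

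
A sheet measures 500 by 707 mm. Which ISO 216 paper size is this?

Aspect ratio 707/500 ≈ 1.414 — close to the ISO √2 ≈ 1.414.
In the B-series (B0 = 1000 × 1414 mm): B2 = 500 × 707 mm.

B2 (500 × 707 mm)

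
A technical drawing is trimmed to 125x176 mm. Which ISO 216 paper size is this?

B6 (125 × 176 mm)

Aspect ratio 176/125 ≈ 1.408 — close to the ISO √2 ≈ 1.414.
In the B-series (B0 = 1000 × 1414 mm): B6 = 125 × 176 mm.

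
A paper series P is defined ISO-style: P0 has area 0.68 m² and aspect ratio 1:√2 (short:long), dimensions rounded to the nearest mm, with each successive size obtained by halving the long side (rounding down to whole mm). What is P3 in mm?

Let P0's short side be w mm. w · w√2 = 0.68 m² = 680,000 mm², so w ≈ 693.4 mm and w√2 ≈ 980.6 mm → P0 = 693 × 981 mm.
P1: ⌊981/2⌋ × 693 = 490 × 693 mm
P2: ⌊693/2⌋ × 490 = 346 × 490 mm
P3: ⌊490/2⌋ × 346 = 245 × 346 mm

245 × 346 mm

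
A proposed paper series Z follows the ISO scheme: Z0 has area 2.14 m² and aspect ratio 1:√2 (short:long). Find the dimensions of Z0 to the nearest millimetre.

Let the short side be w mm. Then w · w√2 = 2.14 m² = 2,140,000 mm².
w² = 2,140,000/√2, so w ≈ 1230.1 mm; long side = w√2 ≈ 1739.7 mm.

1230 × 1740 mm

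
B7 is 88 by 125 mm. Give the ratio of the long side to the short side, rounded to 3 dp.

1.420

125 / 88 = 1.420
ISO 216 targets √2 ≈ 1.414; the +0.006 deviation is from mm rounding.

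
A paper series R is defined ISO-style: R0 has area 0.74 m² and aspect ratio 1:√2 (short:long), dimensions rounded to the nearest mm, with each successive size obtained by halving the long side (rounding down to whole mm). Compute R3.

255 × 361 mm

Let R0's short side be w mm. w · w√2 = 0.74 m² = 740,000 mm², so w ≈ 723.4 mm and w√2 ≈ 1023.0 mm → R0 = 723 × 1023 mm.
R1: ⌊1023/2⌋ × 723 = 511 × 723 mm
R2: ⌊723/2⌋ × 511 = 361 × 511 mm
R3: ⌊511/2⌋ × 361 = 255 × 361 mm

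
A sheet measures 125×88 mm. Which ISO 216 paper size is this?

Aspect ratio 125/88 ≈ 1.420 — close to the ISO √2 ≈ 1.414.
In the B-series (B0 = 1000 × 1414 mm): B7 = 88 × 125 mm.

B7 (88 × 125 mm)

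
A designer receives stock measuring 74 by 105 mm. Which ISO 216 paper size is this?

Aspect ratio 105/74 ≈ 1.419 — close to the ISO √2 ≈ 1.414.
In the A-series (A0 area = 1 m²): A7 = 74 × 105 mm.

A7 (74 × 105 mm)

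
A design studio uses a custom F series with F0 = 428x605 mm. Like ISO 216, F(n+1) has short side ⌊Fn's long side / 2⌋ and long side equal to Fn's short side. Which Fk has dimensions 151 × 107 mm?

F4

F0: 428 × 605 mm
F1: 302 × 428 mm
F2: 214 × 302 mm
F3: 151 × 214 mm
F4: 107 × 151 mm
F5: 75 × 107 mm
→ matches F4.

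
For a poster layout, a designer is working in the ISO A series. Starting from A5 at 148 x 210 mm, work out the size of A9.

37 × 52 mm

A6: ⌊210/2⌋ × 148 = 105 × 148 mm
A7: ⌊148/2⌋ × 105 = 74 × 105 mm
A8: ⌊105/2⌋ × 74 = 52 × 74 mm
A9: ⌊74/2⌋ × 52 = 37 × 52 mm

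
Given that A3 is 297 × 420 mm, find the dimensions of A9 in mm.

A4: ⌊420/2⌋ × 297 = 210 × 297 mm
A5: ⌊297/2⌋ × 210 = 148 × 210 mm
A6: ⌊210/2⌋ × 148 = 105 × 148 mm
A7: ⌊148/2⌋ × 105 = 74 × 105 mm
A8: ⌊105/2⌋ × 74 = 52 × 74 mm
A9: ⌊74/2⌋ × 52 = 37 × 52 mm

37 × 52 mm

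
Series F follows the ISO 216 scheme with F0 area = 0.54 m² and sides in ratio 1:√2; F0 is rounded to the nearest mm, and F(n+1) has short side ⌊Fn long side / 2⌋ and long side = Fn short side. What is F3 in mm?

218 × 309 mm

Let F0's short side be w mm. w · w√2 = 0.54 m² = 540,000 mm², so w ≈ 617.9 mm and w√2 ≈ 873.9 mm → F0 = 618 × 874 mm.
F1: ⌊874/2⌋ × 618 = 437 × 618 mm
F2: ⌊618/2⌋ × 437 = 309 × 437 mm
F3: ⌊437/2⌋ × 309 = 218 × 309 mm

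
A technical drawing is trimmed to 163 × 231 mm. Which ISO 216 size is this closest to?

C5 (162 × 229 mm)

Aspect ratio 231/163 ≈ 1.417 — close to the ISO √2 ≈ 1.414.
In the C-series (envelope sizes, between A and B): C5 = 162 × 229 mm.
Off by 3 mm total — nearest standard size.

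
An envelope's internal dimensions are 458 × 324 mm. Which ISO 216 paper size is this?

Aspect ratio 458/324 ≈ 1.414 — close to the ISO √2 ≈ 1.414.
In the C-series (envelope sizes, between A and B): C3 = 324 × 458 mm.

C3 (324 × 458 mm)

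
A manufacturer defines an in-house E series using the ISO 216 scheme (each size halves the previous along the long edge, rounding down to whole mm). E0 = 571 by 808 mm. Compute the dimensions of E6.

71 × 101 mm

E1 = 404 × 571 mm (from E0 by 1 halving).
E2: ⌊571/2⌋ × 404 = 285 × 404 mm
E3: ⌊404/2⌋ × 285 = 202 × 285 mm
E4: ⌊285/2⌋ × 202 = 142 × 202 mm
E5: ⌊202/2⌋ × 142 = 101 × 142 mm
E6: ⌊142/2⌋ × 101 = 71 × 101 mm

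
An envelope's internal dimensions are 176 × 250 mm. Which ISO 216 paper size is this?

Aspect ratio 250/176 ≈ 1.420 — close to the ISO √2 ≈ 1.414.
In the B-series (B0 = 1000 × 1414 mm): B5 = 176 × 250 mm.

B5 (176 × 250 mm)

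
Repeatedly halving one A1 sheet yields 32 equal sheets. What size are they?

32 = 2^5, so 5 halving steps.
A1 → A2 → … → A6 after 5 steps.

A6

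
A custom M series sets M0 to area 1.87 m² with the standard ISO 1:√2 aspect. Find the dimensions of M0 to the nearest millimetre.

1150 × 1626 mm

Let the short side be w mm. Then w · w√2 = 1.87 m² = 1,870,000 mm².
w² = 1,870,000/√2, so w ≈ 1149.9 mm; long side = w√2 ≈ 1626.2 mm.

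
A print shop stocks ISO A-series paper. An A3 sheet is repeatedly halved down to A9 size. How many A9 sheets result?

64

A3 = 297 × 420 mm; A9 = 37 × 52 mm.
Each halving step doubles the count; 6 steps from A3 to A9.
2^6 = 64.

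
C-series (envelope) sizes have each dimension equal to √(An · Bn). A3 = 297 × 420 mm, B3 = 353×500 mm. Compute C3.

Short side: √(297 · 353) = √104841 ≈ 323.8 → 324 mm
Long side: √(420 · 500) = √210000 ≈ 458.3 → 458 mm

324 × 458 mm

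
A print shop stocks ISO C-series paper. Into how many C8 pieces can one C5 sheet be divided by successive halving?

8

Each ISO step halves the sheet: 1 × C5 → 2 × C6 → 4 × C7 → 8 × C8
From C5 to C8 is 3 halving steps: 2^3 = 8.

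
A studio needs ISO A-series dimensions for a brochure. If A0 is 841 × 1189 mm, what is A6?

105 × 148 mm

A1: ⌊1189/2⌋ × 841 = 594 × 841 mm
A2: ⌊841/2⌋ × 594 = 420 × 594 mm
A3: ⌊594/2⌋ × 420 = 297 × 420 mm
A4: ⌊420/2⌋ × 297 = 210 × 297 mm
A5: ⌊297/2⌋ × 210 = 148 × 210 mm
A6: ⌊210/2⌋ × 148 = 105 × 148 mm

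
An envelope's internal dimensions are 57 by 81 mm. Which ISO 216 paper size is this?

Aspect ratio 81/57 ≈ 1.421 — close to the ISO √2 ≈ 1.414.
In the C-series (envelope sizes, between A and B): C8 = 57 × 81 mm.

C8 (57 × 81 mm)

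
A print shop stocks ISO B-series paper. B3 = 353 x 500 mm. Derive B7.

88 × 125 mm

B4: ⌊500/2⌋ × 353 = 250 × 353 mm
B5: ⌊353/2⌋ × 250 = 176 × 250 mm
B6: ⌊250/2⌋ × 176 = 125 × 176 mm
B7: ⌊176/2⌋ × 125 = 88 × 125 mm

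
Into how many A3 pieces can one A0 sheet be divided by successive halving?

8

Each ISO step halves the sheet: 1 × A0 → 2 × A1 → 4 × A2 → 8 × A3
From A0 to A3 is 3 halving steps: 2^3 = 8.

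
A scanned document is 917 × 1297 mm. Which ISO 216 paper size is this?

C0 (917 × 1297 mm)

Aspect ratio 1297/917 ≈ 1.414 — close to the ISO √2 ≈ 1.414.
In the C-series (envelope sizes, between A and B): C0 = 917 × 1297 mm.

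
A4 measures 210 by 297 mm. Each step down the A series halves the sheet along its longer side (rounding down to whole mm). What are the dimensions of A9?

A5: ⌊297/2⌋ × 210 = 148 × 210 mm
A6: ⌊210/2⌋ × 148 = 105 × 148 mm
A7: ⌊148/2⌋ × 105 = 74 × 105 mm
A8: ⌊105/2⌋ × 74 = 52 × 74 mm
A9: ⌊74/2⌋ × 52 = 37 × 52 mm

37 × 52 mm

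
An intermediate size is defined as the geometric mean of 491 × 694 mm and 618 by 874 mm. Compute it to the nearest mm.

Short side: √(491 · 618) = √303438 ≈ 550.9 → 551 mm
Long side: √(694 · 874) = √606556 ≈ 778.8 → 779 mm

551 × 779 mm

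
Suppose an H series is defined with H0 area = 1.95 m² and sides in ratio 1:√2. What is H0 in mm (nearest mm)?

1174 × 1661 mm

Let the short side be w mm. Then w · w√2 = 1.95 m² = 1,950,000 mm².
w² = 1,950,000/√2, so w ≈ 1174.2 mm; long side = w√2 ≈ 1660.6 mm.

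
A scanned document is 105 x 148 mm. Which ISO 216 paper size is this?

A6 (105 × 148 mm)

Aspect ratio 148/105 ≈ 1.410 — close to the ISO √2 ≈ 1.414.
In the A-series (A0 area = 1 m²): A6 = 105 × 148 mm.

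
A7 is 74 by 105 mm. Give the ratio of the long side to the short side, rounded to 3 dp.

1.419

105 / 74 = 1.419
ISO 216 targets √2 ≈ 1.414; the +0.005 deviation is from mm rounding.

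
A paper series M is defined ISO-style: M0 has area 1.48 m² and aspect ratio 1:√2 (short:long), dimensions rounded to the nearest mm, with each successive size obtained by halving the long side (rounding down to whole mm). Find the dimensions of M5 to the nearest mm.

Let M0's short side be w mm. w · w√2 = 1.48 m² = 1,480,000 mm², so w ≈ 1023.0 mm and w√2 ≈ 1446.7 mm → M0 = 1023 × 1447 mm.
M1: ⌊1447/2⌋ × 1023 = 723 × 1023 mm
M2: ⌊1023/2⌋ × 723 = 511 × 723 mm
M3: ⌊723/2⌋ × 511 = 361 × 511 mm
M4: ⌊511/2⌋ × 361 = 255 × 361 mm
M5: ⌊361/2⌋ × 255 = 180 × 255 mm

180 × 255 mm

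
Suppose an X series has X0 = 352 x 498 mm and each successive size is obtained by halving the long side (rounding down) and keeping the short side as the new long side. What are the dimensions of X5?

X1: ⌊498/2⌋ × 352 = 249 × 352 mm
X2: ⌊352/2⌋ × 249 = 176 × 249 mm
X3: ⌊249/2⌋ × 176 = 124 × 176 mm
X4: ⌊176/2⌋ × 124 = 88 × 124 mm
X5: ⌊124/2⌋ × 88 = 62 × 88 mm

62 × 88 mm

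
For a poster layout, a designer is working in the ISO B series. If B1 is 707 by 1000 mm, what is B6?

B2: ⌊1000/2⌋ × 707 = 500 × 707 mm
B3: ⌊707/2⌋ × 500 = 353 × 500 mm
B4: ⌊500/2⌋ × 353 = 250 × 353 mm
B5: ⌊353/2⌋ × 250 = 176 × 250 mm
B6: ⌊250/2⌋ × 176 = 125 × 176 mm

125 × 176 mm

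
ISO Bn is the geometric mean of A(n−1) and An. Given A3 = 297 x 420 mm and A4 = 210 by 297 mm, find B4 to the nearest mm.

250 × 353 mm

Short side: √(297 · 210) = √62370 ≈ 249.7 → 250 mm
Long side: √(420 · 297) = √124740 ≈ 353.2 → 353 mm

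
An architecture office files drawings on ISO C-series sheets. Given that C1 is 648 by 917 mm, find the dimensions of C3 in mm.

C2: ⌊917/2⌋ × 648 = 458 × 648 mm
C3: ⌊648/2⌋ × 458 = 324 × 458 mm

324 × 458 mm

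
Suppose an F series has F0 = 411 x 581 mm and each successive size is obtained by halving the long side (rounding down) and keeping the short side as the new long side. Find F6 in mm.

51 × 72 mm

F1: ⌊581/2⌋ × 411 = 290 × 411 mm
F2: ⌊411/2⌋ × 290 = 205 × 290 mm
F3: ⌊290/2⌋ × 205 = 145 × 205 mm
F4: ⌊205/2⌋ × 145 = 102 × 145 mm
F5: ⌊145/2⌋ × 102 = 72 × 102 mm
F6: ⌊102/2⌋ × 72 = 51 × 72 mm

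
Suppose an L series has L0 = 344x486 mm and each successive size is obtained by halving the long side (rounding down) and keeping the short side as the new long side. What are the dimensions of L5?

60 × 86 mm

L1 = 243 × 344 mm (from L0 by 1 halving).
L2: ⌊344/2⌋ × 243 = 172 × 243 mm
L3: ⌊243/2⌋ × 172 = 121 × 172 mm
L4: ⌊172/2⌋ × 121 = 86 × 121 mm
L5: ⌊121/2⌋ × 86 = 60 × 86 mm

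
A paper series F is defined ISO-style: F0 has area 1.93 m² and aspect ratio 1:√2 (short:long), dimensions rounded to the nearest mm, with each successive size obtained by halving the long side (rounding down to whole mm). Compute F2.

Let F0's short side be w mm. w · w√2 = 1.93 m² = 1,930,000 mm², so w ≈ 1168.2 mm and w√2 ≈ 1652.1 mm → F0 = 1168 × 1652 mm.
F1: ⌊1652/2⌋ × 1168 = 826 × 1168 mm
F2: ⌊1168/2⌋ × 826 = 584 × 826 mm

584 × 826 mm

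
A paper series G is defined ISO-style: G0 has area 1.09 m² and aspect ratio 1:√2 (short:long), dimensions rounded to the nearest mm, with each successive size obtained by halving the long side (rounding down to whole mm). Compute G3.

Let G0's short side be w mm. w · w√2 = 1.09 m² = 1,090,000 mm², so w ≈ 877.9 mm and w√2 ≈ 1241.6 mm → G0 = 878 × 1242 mm.
G1: ⌊1242/2⌋ × 878 = 621 × 878 mm
G2: ⌊878/2⌋ × 621 = 439 × 621 mm
G3: ⌊621/2⌋ × 439 = 310 × 439 mm

310 × 439 mm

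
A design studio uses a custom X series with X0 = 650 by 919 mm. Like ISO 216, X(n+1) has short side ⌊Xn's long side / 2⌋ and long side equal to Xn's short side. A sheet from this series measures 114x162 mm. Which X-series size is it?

X0: 650 × 919 mm
X1: 459 × 650 mm
X2: 325 × 459 mm
X3: 229 × 325 mm
X4: 162 × 229 mm
X5: 114 × 162 mm
X6: 81 × 114 mm
→ matches X5.

X5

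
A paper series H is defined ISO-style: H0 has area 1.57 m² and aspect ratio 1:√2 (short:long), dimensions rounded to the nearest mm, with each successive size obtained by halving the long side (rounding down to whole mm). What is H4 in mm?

263 × 372 mm

Let H0's short side be w mm. w · w√2 = 1.57 m² = 1,570,000 mm², so w ≈ 1053.6 mm and w√2 ≈ 1490.1 mm → H0 = 1054 × 1490 mm.
H1: ⌊1490/2⌋ × 1054 = 745 × 1054 mm
H2: ⌊1054/2⌋ × 745 = 527 × 745 mm
H3: ⌊745/2⌋ × 527 = 372 × 527 mm
H4: ⌊527/2⌋ × 372 = 263 × 372 mm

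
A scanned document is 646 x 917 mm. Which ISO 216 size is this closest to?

C1 (648 × 917 mm)

Aspect ratio 917/646 ≈ 1.420 — close to the ISO √2 ≈ 1.414.
In the C-series (envelope sizes, between A and B): C1 = 648 × 917 mm.
Off by 2 mm total — nearest standard size.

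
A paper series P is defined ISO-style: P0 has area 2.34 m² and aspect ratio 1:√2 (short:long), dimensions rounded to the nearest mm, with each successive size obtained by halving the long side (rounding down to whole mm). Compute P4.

321 × 454 mm

Let P0's short side be w mm. w · w√2 = 2.34 m² = 2,340,000 mm², so w ≈ 1286.3 mm and w√2 ≈ 1819.1 mm → P0 = 1286 × 1819 mm.
P1: ⌊1819/2⌋ × 1286 = 909 × 1286 mm
P2: ⌊1286/2⌋ × 909 = 643 × 909 mm
P3: ⌊909/2⌋ × 643 = 454 × 643 mm
P4: ⌊643/2⌋ × 454 = 321 × 454 mm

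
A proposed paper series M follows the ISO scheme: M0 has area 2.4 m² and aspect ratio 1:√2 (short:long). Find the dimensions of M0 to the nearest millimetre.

1303 × 1842 mm

Let the short side be w mm. Then w · w√2 = 2.4 m² = 2,400,000 mm².
w² = 2,400,000/√2, so w ≈ 1302.7 mm; long side = w√2 ≈ 1842.3 mm.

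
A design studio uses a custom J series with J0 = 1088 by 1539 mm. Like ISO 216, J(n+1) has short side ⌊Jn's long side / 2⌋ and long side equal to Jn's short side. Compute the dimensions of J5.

J1: ⌊1539/2⌋ × 1088 = 769 × 1088 mm
J2: ⌊1088/2⌋ × 769 = 544 × 769 mm
J3: ⌊769/2⌋ × 544 = 384 × 544 mm
J4: ⌊544/2⌋ × 384 = 272 × 384 mm
J5: ⌊384/2⌋ × 272 = 192 × 272 mm

192 × 272 mm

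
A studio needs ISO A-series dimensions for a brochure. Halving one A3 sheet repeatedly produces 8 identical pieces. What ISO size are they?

8 = 2^3, so 3 halving steps.
A3 → A4 → … → A6 after 3 steps.

A6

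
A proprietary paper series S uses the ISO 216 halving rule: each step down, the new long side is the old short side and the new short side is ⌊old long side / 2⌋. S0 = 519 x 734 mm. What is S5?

91 × 129 mm

S1: ⌊734/2⌋ × 519 = 367 × 519 mm
S2: ⌊519/2⌋ × 367 = 259 × 367 mm
S3: ⌊367/2⌋ × 259 = 183 × 259 mm
S4: ⌊259/2⌋ × 183 = 129 × 183 mm
S5: ⌊183/2⌋ × 129 = 91 × 129 mm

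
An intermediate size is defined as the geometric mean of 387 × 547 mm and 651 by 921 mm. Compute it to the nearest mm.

Short side: √(387 · 651) = √251937 ≈ 501.9 → 502 mm
Long side: √(547 · 921) = √503787 ≈ 709.8 → 710 mm

502 × 710 mm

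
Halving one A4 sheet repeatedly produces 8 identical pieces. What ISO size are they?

A7

8 = 2^3, so 3 halving steps.
A4 → A5 → … → A7 after 3 steps.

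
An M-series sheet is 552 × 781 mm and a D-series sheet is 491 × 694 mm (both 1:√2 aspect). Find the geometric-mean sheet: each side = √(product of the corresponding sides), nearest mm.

Short side: √(552 · 491) = √271032 ≈ 520.6 → 521 mm
Long side: √(781 · 694) = √542014 ≈ 736.2 → 736 mm

521 × 736 mm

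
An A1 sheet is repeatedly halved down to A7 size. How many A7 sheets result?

64

Each ISO step halves the sheet: 1 × A1 → 2 × A2 → 4 × A3 → 8 × A4 → …
From A1 to A7 is 6 halving steps: 2^6 = 64.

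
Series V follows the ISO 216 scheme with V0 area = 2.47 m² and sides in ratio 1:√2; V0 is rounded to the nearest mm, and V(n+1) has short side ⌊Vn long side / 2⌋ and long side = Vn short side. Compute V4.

330 × 467 mm

Let V0's short side be w mm. w · w√2 = 2.47 m² = 2,470,000 mm², so w ≈ 1321.6 mm and w√2 ≈ 1869.0 mm → V0 = 1322 × 1869 mm.
V1: ⌊1869/2⌋ × 1322 = 934 × 1322 mm
V2: ⌊1322/2⌋ × 934 = 661 × 934 mm
V3: ⌊934/2⌋ × 661 = 467 × 661 mm
V4: ⌊661/2⌋ × 467 = 330 × 467 mm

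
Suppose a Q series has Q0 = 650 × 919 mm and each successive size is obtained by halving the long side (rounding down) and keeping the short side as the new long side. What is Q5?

114 × 162 mm

Q1: ⌊919/2⌋ × 650 = 459 × 650 mm
Q2: ⌊650/2⌋ × 459 = 325 × 459 mm
Q3: ⌊459/2⌋ × 325 = 229 × 325 mm
Q4: ⌊325/2⌋ × 229 = 162 × 229 mm
Q5: ⌊229/2⌋ × 162 = 114 × 162 mm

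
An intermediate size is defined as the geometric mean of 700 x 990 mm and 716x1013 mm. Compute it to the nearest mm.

708 × 1001 mm

Short side: √(700 · 716) = √501200 ≈ 708.0 → 708 mm
Long side: √(990 · 1013) = √1002870 ≈ 1001.4 → 1001 mm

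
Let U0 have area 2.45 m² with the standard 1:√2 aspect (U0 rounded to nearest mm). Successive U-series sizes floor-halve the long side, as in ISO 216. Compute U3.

465 × 658 mm

Let U0's short side be w mm. w · w√2 = 2.45 m² = 2,450,000 mm², so w ≈ 1316.2 mm and w√2 ≈ 1861.4 mm → U0 = 1316 × 1861 mm.
U1: ⌊1861/2⌋ × 1316 = 930 × 1316 mm
U2: ⌊1316/2⌋ × 930 = 658 × 930 mm
U3: ⌊930/2⌋ × 658 = 465 × 658 mm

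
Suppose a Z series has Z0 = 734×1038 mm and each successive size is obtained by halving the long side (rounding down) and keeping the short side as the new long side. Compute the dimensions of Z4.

183 × 259 mm

Z1 = 519 × 734 mm (from Z0 by 1 halving).
Z2: ⌊734/2⌋ × 519 = 367 × 519 mm
Z3: ⌊519/2⌋ × 367 = 259 × 367 mm
Z4: ⌊367/2⌋ × 259 = 183 × 259 mm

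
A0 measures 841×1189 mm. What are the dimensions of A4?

A1: ⌊1189/2⌋ × 841 = 594 × 841 mm
A2: ⌊841/2⌋ × 594 = 420 × 594 mm
A3: ⌊594/2⌋ × 420 = 297 × 420 mm
A4: ⌊420/2⌋ × 297 = 210 × 297 mm

210 × 297 mm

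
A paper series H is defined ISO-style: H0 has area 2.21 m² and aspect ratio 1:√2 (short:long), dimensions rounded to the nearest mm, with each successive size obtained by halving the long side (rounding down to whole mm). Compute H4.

312 × 442 mm

Let H0's short side be w mm. w · w√2 = 2.21 m² = 2,210,000 mm², so w ≈ 1250.1 mm and w√2 ≈ 1767.9 mm → H0 = 1250 × 1768 mm.
H1: ⌊1768/2⌋ × 1250 = 884 × 1250 mm
H2: ⌊1250/2⌋ × 884 = 625 × 884 mm
H3: ⌊884/2⌋ × 625 = 442 × 625 mm
H4: ⌊625/2⌋ × 442 = 312 × 442 mm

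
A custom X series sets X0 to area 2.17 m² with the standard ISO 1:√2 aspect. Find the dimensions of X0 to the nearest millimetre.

1239 × 1752 mm

Let the short side be w mm. Then w · w√2 = 2.17 m² = 2,170,000 mm².
w² = 2,170,000/√2, so w ≈ 1238.7 mm; long side = w√2 ≈ 1751.8 mm.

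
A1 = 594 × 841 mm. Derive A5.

A2: ⌊841/2⌋ × 594 = 420 × 594 mm
A3: ⌊594/2⌋ × 420 = 297 × 420 mm
A4: ⌊420/2⌋ × 297 = 210 × 297 mm
A5: ⌊297/2⌋ × 210 = 148 × 210 mm

148 × 210 mm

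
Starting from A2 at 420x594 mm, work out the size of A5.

A3: ⌊594/2⌋ × 420 = 297 × 420 mm
A4: ⌊420/2⌋ × 297 = 210 × 297 mm
A5: ⌊297/2⌋ × 210 = 148 × 210 mm

148 × 210 mm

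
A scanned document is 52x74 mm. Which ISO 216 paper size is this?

Aspect ratio 74/52 ≈ 1.423 — close to the ISO √2 ≈ 1.414.
In the A-series (A0 area = 1 m²): A8 = 52 × 74 mm.

A8 (52 × 74 mm)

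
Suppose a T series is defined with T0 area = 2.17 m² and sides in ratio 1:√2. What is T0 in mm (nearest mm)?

Let the short side be w mm. Then w · w√2 = 2.17 m² = 2,170,000 mm².
w² = 2,170,000/√2, so w ≈ 1238.7 mm; long side = w√2 ≈ 1751.8 mm.

1239 × 1752 mm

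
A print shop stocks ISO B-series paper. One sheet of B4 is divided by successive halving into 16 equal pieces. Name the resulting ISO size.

16 = 2^4, so 4 halving steps.
B4 → B5 → … → B8 after 4 steps.

B8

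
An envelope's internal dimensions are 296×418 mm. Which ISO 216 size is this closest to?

A3 (297 × 420 mm)

Aspect ratio 418/296 ≈ 1.412 — close to the ISO √2 ≈ 1.414.
In the A-series (A0 area = 1 m²): A3 = 297 × 420 mm.
Off by 3 mm total — nearest standard size.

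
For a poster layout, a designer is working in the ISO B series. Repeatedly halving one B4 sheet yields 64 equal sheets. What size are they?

64 = 2^6, so 6 halving steps.
B4 → B5 → … → B10 after 6 steps.

B10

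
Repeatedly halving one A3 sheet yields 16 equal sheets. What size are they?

A7

16 = 2^4, so 4 halving steps.
A3 → A4 → … → A7 after 4 steps.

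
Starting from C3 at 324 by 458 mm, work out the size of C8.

C4: ⌊458/2⌋ × 324 = 229 × 324 mm
C5: ⌊324/2⌋ × 229 = 162 × 229 mm
C6: ⌊229/2⌋ × 162 = 114 × 162 mm
C7: ⌊162/2⌋ × 114 = 81 × 114 mm
C8: ⌊114/2⌋ × 81 = 57 × 81 mm

57 × 81 mm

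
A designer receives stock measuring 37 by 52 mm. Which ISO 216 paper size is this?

Aspect ratio 52/37 ≈ 1.405 — close to the ISO √2 ≈ 1.414.
In the A-series (A0 area = 1 m²): A9 = 37 × 52 mm.

A9 (37 × 52 mm)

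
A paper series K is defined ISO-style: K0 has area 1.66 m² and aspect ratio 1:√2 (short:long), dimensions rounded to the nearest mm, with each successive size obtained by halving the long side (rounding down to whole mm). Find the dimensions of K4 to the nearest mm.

270 × 383 mm

Let K0's short side be w mm. w · w√2 = 1.66 m² = 1,660,000 mm², so w ≈ 1083.4 mm and w√2 ≈ 1532.2 mm → K0 = 1083 × 1532 mm.
K1: ⌊1532/2⌋ × 1083 = 766 × 1083 mm
K2: ⌊1083/2⌋ × 766 = 541 × 766 mm
K3: ⌊766/2⌋ × 541 = 383 × 541 mm
K4: ⌊541/2⌋ × 383 = 270 × 383 mm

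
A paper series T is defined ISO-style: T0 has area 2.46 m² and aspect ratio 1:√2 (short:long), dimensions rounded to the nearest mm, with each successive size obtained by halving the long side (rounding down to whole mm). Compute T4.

Let T0's short side be w mm. w · w√2 = 2.46 m² = 2,460,000 mm², so w ≈ 1318.9 mm and w√2 ≈ 1865.2 mm → T0 = 1319 × 1865 mm.
T1: ⌊1865/2⌋ × 1319 = 932 × 1319 mm
T2: ⌊1319/2⌋ × 932 = 659 × 932 mm
T3: ⌊932/2⌋ × 659 = 466 × 659 mm
T4: ⌊659/2⌋ × 466 = 329 × 466 mm

329 × 466 mm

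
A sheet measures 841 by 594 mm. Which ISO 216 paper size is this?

A1 (594 × 841 mm)

Aspect ratio 841/594 ≈ 1.416 — close to the ISO √2 ≈ 1.414.
In the A-series (A0 area = 1 m²): A1 = 594 × 841 mm.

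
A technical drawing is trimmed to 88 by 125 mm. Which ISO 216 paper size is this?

B7 (88 × 125 mm)

Aspect ratio 125/88 ≈ 1.420 — close to the ISO √2 ≈ 1.414.
In the B-series (B0 = 1000 × 1414 mm): B7 = 88 × 125 mm.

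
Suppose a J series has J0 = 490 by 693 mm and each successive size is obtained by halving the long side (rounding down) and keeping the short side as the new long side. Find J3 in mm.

173 × 245 mm

J1 = 346 × 490 mm (from J0 by 1 halving).
J2: ⌊490/2⌋ × 346 = 245 × 346 mm
J3: ⌊346/2⌋ × 245 = 173 × 245 mm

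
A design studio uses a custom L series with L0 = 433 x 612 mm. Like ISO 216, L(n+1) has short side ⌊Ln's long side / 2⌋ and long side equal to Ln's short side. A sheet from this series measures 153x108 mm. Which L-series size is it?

L4

L0: 433 × 612 mm
L1: 306 × 433 mm
L2: 216 × 306 mm
L3: 153 × 216 mm
L4: 108 × 153 mm
L5: 76 × 108 mm
→ matches L4.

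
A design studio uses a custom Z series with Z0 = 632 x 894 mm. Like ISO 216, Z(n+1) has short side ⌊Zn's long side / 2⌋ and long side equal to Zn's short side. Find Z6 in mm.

Z1: ⌊894/2⌋ × 632 = 447 × 632 mm
Z2: ⌊632/2⌋ × 447 = 316 × 447 mm
Z3: ⌊447/2⌋ × 316 = 223 × 316 mm
Z4: ⌊316/2⌋ × 223 = 158 × 223 mm
Z5: ⌊223/2⌋ × 158 = 111 × 158 mm
Z6: ⌊158/2⌋ × 111 = 79 × 111 mm

79 × 111 mm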